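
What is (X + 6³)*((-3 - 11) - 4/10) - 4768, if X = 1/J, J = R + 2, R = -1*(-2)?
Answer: -7882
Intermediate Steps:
R = 2
J = 4 (J = 2 + 2 = 4)
X = ¼ (X = 1/4 = ¼ ≈ 0.25000)
(X + 6³)*((-3 - 11) - 4/10) - 4768 = (¼ + 6³)*((-3 - 11) - 4/10) - 4768 = (¼ + 216)*(-14 - 4*⅒) - 4768 = 865*(-14 - ⅖)/4 - 4768 = (865/4)*(-72/5) - 4768 = -3114 - 4768 = -7882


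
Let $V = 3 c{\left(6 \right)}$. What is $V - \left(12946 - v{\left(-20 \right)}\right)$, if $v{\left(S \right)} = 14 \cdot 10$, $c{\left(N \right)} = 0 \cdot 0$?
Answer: $-12806$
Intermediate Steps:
$c{\left(N \right)} = 0$
$v{\left(S \right)} = 140$
$V = 0$ ($V = 3 \cdot 0 = 0$)
$V - \left(12946 - v{\left(-20 \right)}\right) = 0 - \left(12946 - 140\right) = 0 - 12806 = -12806$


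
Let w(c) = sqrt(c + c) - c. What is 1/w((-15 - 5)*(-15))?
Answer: -1/298 - sqrt(6)/8940 ≈ -0.0036297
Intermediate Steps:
w(c) = -c + sqrt(2)*sqrt(c) (w(c) = sqrt(2*c) - c = sqrt(2)*sqrt(c) - c = -c + sqrt(2)*sqrt(c))
1/w((-15 - 5)*(-15)) = 1/(-(-15 - 5)*(-15) + sqrt(2)*sqrt((-15 - 5)*(-15))) = 1/(-(-20)*(-15) + sqrt(2)*sqrt(-20*(-15))) = 1/(-1*300 + sqrt(2)*sqrt(300)) = 1/(-300 + sqrt(2)*(10*sqrt(3))) = 1/(-300 + 10*sqrt(6))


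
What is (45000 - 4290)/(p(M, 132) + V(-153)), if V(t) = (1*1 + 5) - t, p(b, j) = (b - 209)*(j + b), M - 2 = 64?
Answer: -2714/1877 ≈ -1.4459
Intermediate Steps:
M = 66 (M = 2 + 64 = 66)
p(b, j) = (-209 + b)*(b + j)
V(t) = 6 - t (V(t) = (1 + 5) - t = 6 - t)
(45000 - 4290)/(p(M, 132) + V(-153)) = (45000 - 4290)/((66² - 209*66 - 209*132 + 66*132) + (6 - 1*(-153))) = 40710/((4356 - 13794 - 27588 + 8712) + (6 + 153)) = 40710/(-28314 + 159) = 40710/(-28155) = 40710*(-1/28155) = -2714/1877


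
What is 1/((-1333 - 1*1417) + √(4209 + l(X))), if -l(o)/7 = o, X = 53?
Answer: -1375/3779331 - √3838/7558662 ≈ -0.00037202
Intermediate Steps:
l(o) = -7*o
1/((-1333 - 1*1417) + √(4209 + l(X))) = 1/((-1333 - 1*1417) + √(4209 - 7*53)) = 1/((-1333 - 1417) + √(4209 - 371)) = 1/(-2750 + √3838)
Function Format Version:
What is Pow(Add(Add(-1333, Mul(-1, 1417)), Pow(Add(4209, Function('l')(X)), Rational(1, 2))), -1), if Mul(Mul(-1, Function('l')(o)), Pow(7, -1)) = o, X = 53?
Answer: Add(Rational(-1375, 3779331), Mul(Rational(-1, 7558662), Pow(3838, Rational(1, 2)))) ≈ -0.00037202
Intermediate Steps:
Function('l')(o) = Mul(-7, o)
Pow(Add(Add(-1333, Mul(-1, 1417)), Pow(Add(4209, Function('l')(X)), Rational(1, 2))), -1) = Pow(Add(Add(-1333, Mul(-1, 1417)), Pow(Add(4209, Mul(-7, 53)), Rational(1, 2))), -1) = Pow(Add(Add(-1333, -1417), Pow(Add(4209, -371), Rational(1, 2))), -1) = Pow(Add(-2750, Pow(3838, Rational(1, 2))), -1)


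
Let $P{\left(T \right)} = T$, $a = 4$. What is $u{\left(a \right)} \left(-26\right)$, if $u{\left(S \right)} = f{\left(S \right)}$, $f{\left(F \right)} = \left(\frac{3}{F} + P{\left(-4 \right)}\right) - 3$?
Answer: $\frac{325}{2} \approx 162.5$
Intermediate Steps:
$f{\left(F \right)} = -7 + \frac{3}{F}$ ($f{\left(F \right)} = \left(\frac{3}{F} - 4\right) - 3 = \left(-4 + \frac{3}{F}\right) - 3 = -7 + \frac{3}{F}$)
$u{\left(S \right)} = -7 + \frac{3}{S}$
$u{\left(a \right)} \left(-26\right) = \left(-7 + \frac{3}{4}\right) \left(-26\right) = \left(- \frac{25}{4}\right) \left(-26\right) = \frac{325}{2}$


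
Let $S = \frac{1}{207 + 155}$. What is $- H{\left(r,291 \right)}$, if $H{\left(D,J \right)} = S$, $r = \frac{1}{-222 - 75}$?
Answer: $- \frac{1}{362} \approx -0.0027624$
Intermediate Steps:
$S = \frac{1}{362} \approx 0.0027624$
$r = - \frac{1}{297}$ ($r = \frac{1}{-297} = - \frac{1}{297} \approx -0.003367$)
$H{\left(D,J \right)} = \frac{1}{362}$
$- H{\left(r,291 \right)} = \left(-1\right) \frac{1}{362} = - \frac{1}{362}$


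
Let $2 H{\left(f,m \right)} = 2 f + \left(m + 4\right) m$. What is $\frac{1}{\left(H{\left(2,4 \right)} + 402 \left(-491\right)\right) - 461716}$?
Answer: $- \frac{1}{659080} \approx -1.5173 \cdot 10^{-6}$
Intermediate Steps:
$H{\left(f,m \right)} = f + \frac{m \left(4 + m\right)}{2}$ ($H{\left(f,m \right)} = \frac{2 f + \left(m + 4\right) m}{2} = \frac{2 f + \left(4 + m\right) m}{2} = \frac{2 f + m \left(4 + m\right)}{2} = f + \frac{m \left(4 + m\right)}{2}$)
$\frac{1}{\left(H{\left(2,4 \right)} + 402 \left(-491\right)\right) - 461716} = \frac{1}{\left(\left(2 + \frac{4^{2}}{2} + 2 \cdot 4\right) + 402 \left(-491\right)\right) - 461716} = \frac{1}{\left(\left(2 + \frac{1}{2} \cdot 16 + 8\right) - 197382\right) - 461716} = \frac{1}{\left(\left(2 + 8 + 8\right) - 197382\right) - 461716} = \frac{1}{\left(18 - 197382\right) - 461716} = \frac{1}{-197364 - 461716} = \frac{1}{-659080} = - \frac{1}{659080}$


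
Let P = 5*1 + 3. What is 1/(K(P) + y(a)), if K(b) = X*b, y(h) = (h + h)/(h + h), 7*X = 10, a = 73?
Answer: 7/87 ≈ 0.080460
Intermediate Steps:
X = 10/7 (X = (⅐)*10 = 10/7 ≈ 1.4286)
P = 8 (P = 5 + 3 = 8)
y(h) = 1 (y(h) = (2*h)/((2*h)) = (2*h)*(1/(2*h)) = 1)
K(b) = 10*b/7
1/(K(P) + y(a)) = 1/((10/7)*8 + 1) = 1/(80/7 + 1) = 1/(87/7) = 7/87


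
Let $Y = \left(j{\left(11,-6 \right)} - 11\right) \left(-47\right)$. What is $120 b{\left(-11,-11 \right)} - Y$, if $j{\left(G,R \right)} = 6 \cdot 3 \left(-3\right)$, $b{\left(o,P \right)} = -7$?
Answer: $-3895$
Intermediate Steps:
$j{\left(G,R \right)} = -54$ ($j{\left(G,R \right)} = 18 \left(-3\right) = -54$)
$Y = 3055$ ($Y = \left(-54 - 11\right) \left(-47\right) = \left(-65\right) \left(-47\right) = 3055$)
$120 b{\left(-11,-11 \right)} - Y = 120 \left(-7\right) - 3055 = -840 - 3055 = -3895$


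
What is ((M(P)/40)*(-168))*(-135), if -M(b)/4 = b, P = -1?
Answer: 2268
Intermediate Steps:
M(b) = -4*b
((M(P)/40)*(-168))*(-135) = ((-4*(-1)/40)*(-168))*(-135) = ((4*(1/40))*(-168))*(-135) = ((⅒)*(-168))*(-135) = -84/5*(-135) = 2268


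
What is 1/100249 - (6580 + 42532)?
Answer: -4923428887/100249 ≈ -49112.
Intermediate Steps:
1/100249 - (6580 + 42532) = 1/100249 - 1*49112 = 1/100249 - 49112 = -4923428887/100249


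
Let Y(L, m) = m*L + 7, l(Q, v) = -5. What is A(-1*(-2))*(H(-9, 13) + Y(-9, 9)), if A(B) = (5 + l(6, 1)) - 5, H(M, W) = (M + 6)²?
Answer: 325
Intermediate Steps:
H(M, W) = (6 + M)²
A(B) = -5 (A(B) = (5 - 5) - 5 = 0 - 5 = -5)
Y(L, m) = 7 + L*m (Y(L, m) = L*m + 7 = 7 + L*m)
A(-1*(-2))*(H(-9, 13) + Y(-9, 9)) = -5*((6 - 9)² + (7 - 9*9)) = -5*((-3)² + (7 - 81)) = -5*(9 - 74) = -5*(-65) = 325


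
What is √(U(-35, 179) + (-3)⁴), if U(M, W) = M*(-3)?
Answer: √186 ≈ 13.638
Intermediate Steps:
U(M, W) = -3*M
√(U(-35, 179) + (-3)⁴) = √(-3*(-35) + (-3)⁴) = √(105 + 81) = √186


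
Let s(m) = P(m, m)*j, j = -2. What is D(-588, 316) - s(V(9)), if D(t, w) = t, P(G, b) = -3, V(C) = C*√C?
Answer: -594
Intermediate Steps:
V(C) = C^(3/2)
s(m) = 6 (s(m) = -3*(-2) = 6)
D(-588, 316) - s(V(9)) = -588 - 1*6 = -588 - 6 = -594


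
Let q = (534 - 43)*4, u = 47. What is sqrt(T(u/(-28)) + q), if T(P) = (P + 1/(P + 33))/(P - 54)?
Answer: sqrt(3671465403410941)/1367243 ≈ 44.317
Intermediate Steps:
q = 1964 (q = 491*4 = 1964)
T(P) = (P + 1/(33 + P))/(-54 + P)
sqrt(T(u/(-28)) + q) = sqrt((1 + (47/(-28))**2 + 33*(47/(-28)))/(-1782 + (47/(-28))**2 - 987/(-28)) + 1964) = sqrt((1 + (47*(-1/28))**2 + 33*(47*(-1/28)))/(-1782 + (47*(-1/28))**2 - 987*(-1)/28) + 1964) = sqrt((1 + (-47/28)**2 + 33*(-47/28))/(-1782 + (-47/28)**2 - 21*(-47/28)) + 1964) = sqrt((1 + 2209/784 - 1551/28)/(-1782 + 2209/784 + 141/4) + 1964) = sqrt(-40435/784/(-1367243/784) + 1964) = sqrt(-784/1367243*(-40435/784) + 1964) = sqrt(40435/1367243 + 1964) = sqrt(2685305687/1367243) = sqrt(3671465403410941)/1367243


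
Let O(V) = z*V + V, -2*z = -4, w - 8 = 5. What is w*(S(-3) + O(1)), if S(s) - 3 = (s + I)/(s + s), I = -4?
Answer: 559/6 ≈ 93.167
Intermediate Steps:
w = 13 (w = 8 + 5 = 13)
z = 2 (z = -1/2*(-4) = 2)
O(V) = 3*V (O(V) = 2*V + V = 3*V)
S(s) = 3 + (-4 + s)/(2*s) (S(s) = 3 + (s - 4)/(s + s) = 3 + (-4 + s)/((2*s)) = 3 + (-4 + s)*(1/(2*s)) = 3 + (-4 + s)/(2*s))
w*(S(-3) + O(1)) = 13*((7/2 - 2/(-3)) + 3*1) = 13*((7/2 - 2*(-1/3)) + 3) = 13*((7/2 + 2/3) + 3) = 13*(25/6 + 3) = 13*(43/6) = 559/6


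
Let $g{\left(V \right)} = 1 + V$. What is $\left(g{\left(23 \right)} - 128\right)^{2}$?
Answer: $10816$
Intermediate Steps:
$\left(g{\left(23 \right)} - 128\right)^{2} = \left(\left(1 + 23\right) - 128\right)^{2} = \left(24 - 128\right)^{2} = \left(-104\right)^{2} = 10816$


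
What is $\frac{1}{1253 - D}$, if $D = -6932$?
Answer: $\frac{1}{8185} \approx 0.00012217$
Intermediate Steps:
$\frac{1}{1253 - D} = \frac{1}{1253 - -6932} = \frac{1}{1253 + 6932} = \frac{1}{8185}$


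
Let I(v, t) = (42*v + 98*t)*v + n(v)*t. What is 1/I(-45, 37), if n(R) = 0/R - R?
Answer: -1/76455 ≈ -1.3080e-5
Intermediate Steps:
n(R) = -R (n(R) = 0 - R = -R)
I(v, t) = v*(42*v + 98*t) - t*v (I(v, t) = (42*v + 98*t)*v + (-v)*t = v*(42*v + 98*t) - t*v)
1/I(-45, 37) = 1/(-45*(42*(-45) + 97*37)) = 1/(-45*(-1890 + 3589)) = 1/(-45*1699) = 1/(-76455) = -1/76455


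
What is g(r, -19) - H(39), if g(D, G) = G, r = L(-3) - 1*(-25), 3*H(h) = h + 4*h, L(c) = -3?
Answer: -84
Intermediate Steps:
H(h) = 5*h/3 (H(h) = (h + 4*h)/3 = (5*h)/3 = 5*h/3)
r = 22 (r = -3 - 1*(-25) = -3 + 25 = 22)
g(r, -19) - H(39) = -19 - 5*39/3 = -19 - 1*65 = -19 - 65 = -84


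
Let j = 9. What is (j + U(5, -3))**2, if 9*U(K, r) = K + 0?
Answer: 7396/81 ≈ 91.309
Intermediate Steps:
U(K, r) = K/9 (U(K, r) = (K + 0)/9 = K/9)
(j + U(5, -3))**2 = (9 + (1/9)*5)**2 = (9 + 5/9)**2 = (86/9)**2 = 7396/81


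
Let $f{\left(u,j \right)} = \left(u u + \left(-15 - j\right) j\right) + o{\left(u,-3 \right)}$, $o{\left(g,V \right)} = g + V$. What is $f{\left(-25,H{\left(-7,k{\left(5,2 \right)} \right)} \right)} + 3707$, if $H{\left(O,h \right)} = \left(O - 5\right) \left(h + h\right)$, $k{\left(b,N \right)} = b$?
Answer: $-8296$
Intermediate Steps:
$o{\left(g,V \right)} = V + g$
$H{\left(O,h \right)} = 2 h \left(-5 + O\right)$ ($H{\left(O,h \right)} = \left(-5 + O\right) 2 h = 2 h \left(-5 + O\right)$)
$f{\left(u,j \right)} = -3 + u + u^{2} + j \left(-15 - j\right)$ ($f{\left(u,j \right)} = \left(u u + \left(-15 - j\right) j\right) + \left(-3 + u\right) = \left(u^{2} + j \left(-15 - j\right)\right) + \left(-3 + u\right) = -3 + u + u^{2} + j \left(-15 - j\right)$)
$f{\left(-25,H{\left(-7,k{\left(5,2 \right)} \right)} \right)} + 3707 = \left(-3 - 25 + \left(-25\right)^{2} - \left(2 \cdot 5 \left(-5 - 7\right)\right)^{2} - 15 \cdot 2 \cdot 5 \left(-5 - 7\right)\right) + 3707 = \left(-3 - 25 + 625 - \left(2 \cdot 5 \left(-12\right)\right)^{2} - 15 \cdot 2 \cdot 5 \left(-12\right)\right) + 3707 = \left(-3 - 25 + 625 - \left(-120\right)^{2} - -1800\right) + 3707 = \left(-3 - 25 + 625 - 14400 + 1800\right) + 3707 = -12003 + 3707 = -8296$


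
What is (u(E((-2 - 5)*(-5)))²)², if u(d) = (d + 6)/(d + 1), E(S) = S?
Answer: 2825761/1679616 ≈ 1.6824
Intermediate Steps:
u(d) = (6 + d)/(1 + d)
(u(E((-2 - 5)*(-5)))²)² = (((6 + (-2 - 5)*(-5))/(1 + (-2 - 5)*(-5)))²)² = (((6 - 7*(-5))/(1 - 7*(-5)))²)² = (((6 + 35)/(1 + 35))²)² = ((41/36)²)² = (1681/1296)² = 2825761/1679616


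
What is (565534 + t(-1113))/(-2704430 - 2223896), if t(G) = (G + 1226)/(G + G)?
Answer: -1258878571/10970453676 ≈ -0.11475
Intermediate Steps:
t(G) = (1226 + G)/(2*G) (t(G) = (1226 + G)/((2*G)) = (1226 + G)*(1/(2*G)) = (1226 + G)/(2*G))
(565534 + t(-1113))/(-2704430 - 2223896) = (565534 + (½)*(1226 - 1113)/(-1113))/(-2704430 - 2223896) = (565534 + (½)*(-1/1113)*113)/(-4928326) = (565534 - 113/2226)*(-1/4928326) = (1258878571/2226)*(-1/4928326) = -1258878571/10970453676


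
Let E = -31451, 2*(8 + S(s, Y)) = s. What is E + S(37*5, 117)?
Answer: -62733/2 ≈ -31367.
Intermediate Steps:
S(s, Y) = -8 + s/2
E + S(37*5, 117) = -31451 + (-8 + (37*5)/2) = -31451 + (-8 + (1/2)*185) = -31451 + (-8 + 185/2) = -31451 + 169/2 = -62733/2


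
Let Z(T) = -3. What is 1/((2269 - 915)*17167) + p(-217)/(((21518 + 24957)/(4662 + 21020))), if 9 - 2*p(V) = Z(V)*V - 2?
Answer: -38205148053169/216054076810 ≈ -176.83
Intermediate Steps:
p(V) = 11/2 + 3*V/2 (p(V) = 9/2 - (-3*V - 2)/2 = 9/2 - (-2 - 3*V)/2 = 9/2 + (1 + 3*V/2) = 11/2 + 3*V/2)
1/((2269 - 915)*17167) + p(-217)/(((21518 + 24957)/(4662 + 21020))) = 1/((2269 - 915)*17167) + (11/2 + (3/2)*(-217))/(((21518 + 24957)/(4662 + 21020))) = (1/17167)/1354 + (11/2 - 651/2)/((46475/25682)) = (1/1354)*(1/17167) - 320/(46475*(1/25682)) = 1/23244118 - 320/46475/25682 = 1/23244118 - 320*25682/46475 = 1/23244118 - 1643648/9295 = -38205148053169/216054076810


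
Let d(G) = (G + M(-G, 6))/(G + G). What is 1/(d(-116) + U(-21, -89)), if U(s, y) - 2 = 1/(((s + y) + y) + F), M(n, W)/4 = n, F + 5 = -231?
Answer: 870/433 ≈ 2.0092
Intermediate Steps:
F = -236 (F = -5 - 231 = -236)
M(n, W) = 4*n
d(G) = -3/2 (d(G) = (G + 4*(-G))/(G + G) = (G - 4*G)/((2*G)) = (-3*G)*(1/(2*G)) = -3/2)
U(s, y) = 2 + 1/(-236 + s + 2*y) (U(s, y) = 2 + 1/(((s + y) + y) - 236) = 2 + 1/((s + 2*y) - 236) = 2 + 1/(-236 + s + 2*y))
1/(d(-116) + U(-21, -89)) = 1/(-3/2 + (-471 + 2*(-21) + 4*(-89))/(-236 - 21 + 2*(-89))) = 1/(-3/2 + (-471 - 42 - 356)/(-236 - 21 - 178)) = 1/(-3/2 - 869/(-435)) = 1/(-3/2 - 1/435*(-869)) = 1/(-3/2 + 869/435) = 1/(433/870) = 870/433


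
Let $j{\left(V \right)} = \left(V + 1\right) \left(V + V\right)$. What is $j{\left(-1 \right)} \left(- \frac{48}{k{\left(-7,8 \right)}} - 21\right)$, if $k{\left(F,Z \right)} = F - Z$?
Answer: $0$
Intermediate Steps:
$j{\left(V \right)} = 2 V \left(1 + V\right)$ ($j{\left(V \right)} = \left(1 + V\right) 2 V = 2 V \left(1 + V\right)$)
$j{\left(-1 \right)} \left(- \frac{48}{k{\left(-7,8 \right)}} - 21\right) = 2 \left(-1\right) \left(1 - 1\right) \left(- \frac{48}{-7 - 8} - 21\right) = 2 \left(-1\right) 0 \left(- \frac{48}{-7 - 8} - 21\right) = 0 \left(- \frac{48}{-15} - 21\right) = 0 \left(\left(-48\right) \left(- \frac{1}{15}\right) - 21\right) = 0 \left(\frac{16}{5} - 21\right) = 0 \left(- \frac{89}{5}\right) = 0$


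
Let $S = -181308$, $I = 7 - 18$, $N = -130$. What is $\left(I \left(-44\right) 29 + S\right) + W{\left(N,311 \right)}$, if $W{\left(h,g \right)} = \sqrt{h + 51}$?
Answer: $-167272 + i \sqrt{79} \approx -1.6727 \cdot 10^{5} + 8.8882 i$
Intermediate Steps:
$I = -11$ ($I = 7 - 18 = -11$)
$W{\left(h,g \right)} = \sqrt{51 + h}$
$\left(I \left(-44\right) 29 + S\right) + W{\left(N,311 \right)} = \left(\left(-11\right) \left(-44\right) 29 - 181308\right) + \sqrt{51 - 130} = \left(484 \cdot 29 - 181308\right) + \sqrt{-79} = \left(14036 - 181308\right) + i \sqrt{79} = -167272 + i \sqrt{79}$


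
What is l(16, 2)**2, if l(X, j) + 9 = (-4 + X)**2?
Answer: 18225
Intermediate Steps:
l(X, j) = -9 + (-4 + X)**2
l(16, 2)**2 = (-9 + (-4 + 16)**2)**2 = (-9 + 12**2)**2 = (-9 + 144)**2 = 135**2 = 18225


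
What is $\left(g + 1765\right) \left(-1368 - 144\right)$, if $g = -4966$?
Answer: $4839912$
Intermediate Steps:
$\left(g + 1765\right) \left(-1368 - 144\right) = \left(-4966 + 1765\right) \left(-1368 - 144\right) = \left(-3201\right) \left(-1512\right) = 4839912$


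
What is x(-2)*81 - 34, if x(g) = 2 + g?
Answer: -34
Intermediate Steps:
x(-2)*81 - 34 = (2 - 2)*81 - 34 = 0*81 - 34 = 0 - 34 = -34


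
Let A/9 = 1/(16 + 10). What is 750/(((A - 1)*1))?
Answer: -19500/17 ≈ -1147.1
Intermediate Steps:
A = 9/26 (A = 9/(16 + 10) = 9/26 ≈ 0.34615)
750/(((A - 1)*1)) = 750/(((9/26 - 1)*1)) = 750/((-17/26*1)) = 750/(-17/26) = 750*(-26/17) = -19500/17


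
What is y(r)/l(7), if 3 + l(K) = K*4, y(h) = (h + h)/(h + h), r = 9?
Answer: 1/25 ≈ 0.040000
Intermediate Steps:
y(h) = 1 (y(h) = (2*h)/((2*h)) = (2*h)*(1/(2*h)) = 1)
l(K) = -3 + 4*K (l(K) = -3 + K*4 = -3 + 4*K)
y(r)/l(7) = 1/(-3 + 4*7) = 1/(-3 + 28) = 1/25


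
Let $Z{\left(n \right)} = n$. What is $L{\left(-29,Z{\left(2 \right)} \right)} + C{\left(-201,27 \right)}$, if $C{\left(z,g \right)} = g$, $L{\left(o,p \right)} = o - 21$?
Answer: $-23$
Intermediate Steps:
$L{\left(o,p \right)} = -21 + o$
$L{\left(-29,Z{\left(2 \right)} \right)} + C{\left(-201,27 \right)} = \left(-21 - 29\right) + 27 = -50 + 27 = -23$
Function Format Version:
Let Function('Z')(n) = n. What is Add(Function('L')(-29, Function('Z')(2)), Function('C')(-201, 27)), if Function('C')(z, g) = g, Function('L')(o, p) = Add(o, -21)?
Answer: -23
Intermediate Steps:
Function('L')(o, p) = Add(-21, o)
Add(Function('L')(-29, Function('Z')(2)), Function('C')(-201, 27)) = Add(Add(-21, -29), 27) = Add(-50, 27) = -23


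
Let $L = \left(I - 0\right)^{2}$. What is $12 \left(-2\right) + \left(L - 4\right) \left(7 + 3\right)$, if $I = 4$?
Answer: $96$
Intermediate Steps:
$L = 16$ ($L = \left(4 - 0\right)^{2} = \left(4 + 0\right)^{2} = 4^{2} = 16$)
$12 \left(-2\right) + \left(L - 4\right) \left(7 + 3\right) = 12 \left(-2\right) + \left(16 - 4\right) \left(7 + 3\right) = -24 + 12 \cdot 10 = -24 + 120 = 96$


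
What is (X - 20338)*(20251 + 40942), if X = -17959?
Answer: -2343508321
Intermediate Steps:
(X - 20338)*(20251 + 40942) = (-17959 - 20338)*(20251 + 40942) = -38297*61193 = -2343508321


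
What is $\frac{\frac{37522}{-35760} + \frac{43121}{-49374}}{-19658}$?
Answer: $\frac{21760373}{222490030320} \approx 9.7804 \cdot 10^{-5}$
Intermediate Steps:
$\frac{\frac{37522}{-35760} + \frac{43121}{-49374}}{-19658} = \left(37522 \left(- \frac{1}{35760}\right) + 43121 \left(- \frac{1}{49374}\right)\right) \left(- \frac{1}{19658}\right) = \left(- \frac{18761}{17880} - \frac{3317}{3798}\right) \left(- \frac{1}{19658}\right) = \left(- \frac{21760373}{11318040}\right) \left(- \frac{1}{19658}\right) = \frac{21760373}{222490030320}$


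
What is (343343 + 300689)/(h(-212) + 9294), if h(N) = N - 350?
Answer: 161008/2183 ≈ 73.755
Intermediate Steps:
h(N) = -350 + N
(343343 + 300689)/(h(-212) + 9294) = (343343 + 300689)/((-350 - 212) + 9294) = 644032/(-562 + 9294) = 644032/8732 = 644032*(1/8732) = 161008/2183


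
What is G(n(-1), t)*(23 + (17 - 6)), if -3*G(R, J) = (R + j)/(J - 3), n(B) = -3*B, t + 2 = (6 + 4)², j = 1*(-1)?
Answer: -68/285 ≈ -0.23860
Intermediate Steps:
j = -1
t = 98 (t = -2 + (6 + 4)² = -2 + 10² = -2 + 100 = 98)
G(R, J) = -(-1 + R)/(3*(-3 + J)) (G(R, J) = -(R - 1)/(3*(J - 3)) = -(-1 + R)/(3*(-3 + J)))
G(n(-1), t)*(23 + (17 - 6)) = ((1 - (-3)*(-1))/(3*(-3 + 98)))*(23 + (17 - 6)) = ((⅓)*(1 - 1*3)/95)*(23 + 11) = ((⅓)*(1/95)*(1 - 3))*34 = ((⅓)*(1/95)*(-2))*34 = -2/285*34 = -68/285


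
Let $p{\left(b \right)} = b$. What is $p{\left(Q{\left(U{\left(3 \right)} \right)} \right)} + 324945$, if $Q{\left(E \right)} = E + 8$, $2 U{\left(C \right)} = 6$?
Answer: $324956$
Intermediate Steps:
$U{\left(C \right)} = 3$ ($U{\left(C \right)} = \frac{1}{2} \cdot 6 = 3$)
$Q{\left(E \right)} = 8 + E$
$p{\left(Q{\left(U{\left(3 \right)} \right)} \right)} + 324945 = \left(8 + 3\right) + 324945 = 11 + 324945 = 324956$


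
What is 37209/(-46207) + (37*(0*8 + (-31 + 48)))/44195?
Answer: -1615387552/2042118365 ≈ -0.79103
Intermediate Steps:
37209/(-46207) + (37*(0*8 + (-31 + 48)))/44195 = 37209*(-1/46207) + (37*(0 + 17))*(1/44195) = -37209/46207 + (37*17)*(1/44195) = -37209/46207 + 629*(1/44195) = -37209/46207 + 629/44195 = -1615387552/2042118365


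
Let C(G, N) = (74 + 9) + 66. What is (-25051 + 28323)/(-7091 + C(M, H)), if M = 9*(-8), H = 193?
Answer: -1636/3471 ≈ -0.47133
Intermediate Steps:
M = -72
C(G, N) = 149 (C(G, N) = 83 + 66 = 149)
(-25051 + 28323)/(-7091 + C(M, H)) = (-25051 + 28323)/(-7091 + 149) = 3272/(-6942) = 3272*(-1/6942) = -1636/3471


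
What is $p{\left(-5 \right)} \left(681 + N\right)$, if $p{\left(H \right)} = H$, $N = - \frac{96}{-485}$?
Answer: $- \frac{330381}{97} \approx -3406.0$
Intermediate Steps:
$N = \frac{96}{485}$ ($N = \left(-96\right) \left(- \frac{1}{485}\right) = \frac{96}{485} \approx 0.19794$)
$p{\left(-5 \right)} \left(681 + N\right) = - 5 \left(681 + \frac{96}{485}\right) = \left(-5\right) \frac{330381}{485} = - \frac{330381}{97}$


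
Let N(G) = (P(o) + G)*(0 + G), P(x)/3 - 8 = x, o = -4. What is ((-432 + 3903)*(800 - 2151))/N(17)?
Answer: -4689321/493 ≈ -9511.8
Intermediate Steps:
P(x) = 24 + 3*x
N(G) = G*(12 + G) (N(G) = ((24 + 3*(-4)) + G)*(0 + G) = ((24 - 12) + G)*G = (12 + G)*G = G*(12 + G))
((-432 + 3903)*(800 - 2151))/N(17) = ((-432 + 3903)*(800 - 2151))/((17*(12 + 17))) = (3471*(-1351))/((17*29)) = -4689321/493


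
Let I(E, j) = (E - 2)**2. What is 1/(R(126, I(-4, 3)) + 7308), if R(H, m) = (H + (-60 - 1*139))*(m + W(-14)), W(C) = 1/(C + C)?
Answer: 28/131113 ≈ 0.00021356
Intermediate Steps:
W(C) = 1/(2*C)
I(E, j) = (-2 + E)**2
R(H, m) = (-199 + H)*(-1/28 + m) (R(H, m) = (H + (-60 - 1*139))*(m + (1/2)/(-14)) = (H + (-60 - 139))*(m + (1/2)*(-1/14)) = (H - 199)*(m - 1/28) = (-199 + H)*(-1/28 + m))
1/(R(126, I(-4, 3)) + 7308) = 1/((199/28 - 199*(-2 - 4)**2 - 1/28*126 + 126*(-2 - 4)**2) + 7308) = 1/((199/28 - 199*(-6)**2 - 9/2 + 126*(-6)**2) + 7308) = 1/((199/28 - 199*36 - 9/2 + 126*36) + 7308) = 1/((199/28 - 7164 - 9/2 + 4536) + 7308) = 1/(-73511/28 + 7308) = 1/(131113/28) = 28/131113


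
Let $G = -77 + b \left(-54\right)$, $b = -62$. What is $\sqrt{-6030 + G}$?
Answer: $i \sqrt{2759} \approx 52.526 i$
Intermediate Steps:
$G = 3271$ ($G = -77 - -3348 = -77 + 3348 = 3271$)
$\sqrt{-6030 + G} = \sqrt{-6030 + 3271} = \sqrt{-2759} = i \sqrt{2759}$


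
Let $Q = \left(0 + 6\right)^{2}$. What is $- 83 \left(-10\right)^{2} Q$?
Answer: $-298800$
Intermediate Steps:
$Q = 36$ ($Q = 6^{2} = 36$)
$- 83 \left(-10\right)^{2} Q = - 83 \left(-10\right)^{2} \cdot 36 = \left(-83\right) 100 \cdot 36 = \left(-8300\right) 36 = -298800$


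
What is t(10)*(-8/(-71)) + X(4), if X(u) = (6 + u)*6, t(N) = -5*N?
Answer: 3860/71 ≈ 54.366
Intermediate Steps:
X(u) = 36 + 6*u
t(10)*(-8/(-71)) + X(4) = (-5*10)*(-8/(-71)) + (36 + 6*4) = -(-400)*(-1)/71 + (36 + 24) = -50*8/71 + 60 = -400/71 + 60 = 3860/71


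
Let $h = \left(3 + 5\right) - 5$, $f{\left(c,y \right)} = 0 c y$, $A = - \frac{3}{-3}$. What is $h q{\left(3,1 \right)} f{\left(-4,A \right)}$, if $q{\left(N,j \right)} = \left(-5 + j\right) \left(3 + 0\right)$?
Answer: $0$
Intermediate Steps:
$A = 1$ ($A = \left(-3\right) \left(- \frac{1}{3}\right) = 1$)
$f{\left(c,y \right)} = 0$ ($f{\left(c,y \right)} = 0 y = 0$)
$q{\left(N,j \right)} = -15 + 3 j$ ($q{\left(N,j \right)} = \left(-5 + j\right) 3 = -15 + 3 j$)
$h = 3$ ($h = 8 - 5 = 3$)
$h q{\left(3,1 \right)} f{\left(-4,A \right)} = 3 \left(-15 + 3 \cdot 1\right) 0 = 3 \left(-15 + 3\right) 0 = 3 \left(-12\right) 0 = \left(-36\right) 0 = 0$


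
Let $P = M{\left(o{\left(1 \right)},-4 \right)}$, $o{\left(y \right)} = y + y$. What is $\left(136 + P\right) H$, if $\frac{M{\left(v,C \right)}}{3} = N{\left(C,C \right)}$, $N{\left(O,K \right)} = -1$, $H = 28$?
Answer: $3724$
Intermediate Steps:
$o{\left(y \right)} = 2 y$
$M{\left(v,C \right)} = -3$ ($M{\left(v,C \right)} = 3 \left(-1\right) = -3$)
$P = -3$
$\left(136 + P\right) H = \left(136 - 3\right) 28 = 133 \cdot 28 = 3724$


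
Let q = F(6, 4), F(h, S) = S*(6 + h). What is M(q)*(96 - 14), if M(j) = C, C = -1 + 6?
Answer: 410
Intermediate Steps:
q = 48 (q = 4*(6 + 6) = 4*12 = 48)
C = 5
M(j) = 5
M(q)*(96 - 14) = 5*(96 - 14) = 5*82 = 410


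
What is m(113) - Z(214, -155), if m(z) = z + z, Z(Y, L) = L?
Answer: 381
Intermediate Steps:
m(z) = 2*z
m(113) - Z(214, -155) = 2*113 - 1*(-155) = 226 + 155 = 381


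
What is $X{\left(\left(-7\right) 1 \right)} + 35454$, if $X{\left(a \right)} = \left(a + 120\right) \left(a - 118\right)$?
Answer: $21329$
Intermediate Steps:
$X{\left(a \right)} = \left(-118 + a\right) \left(120 + a\right)$ ($X{\left(a \right)} = \left(120 + a\right) \left(-118 + a\right) = \left(-118 + a\right) \left(120 + a\right)$)
$X{\left(\left(-7\right) 1 \right)} + 35454 = \left(-14160 + \left(\left(-7\right) 1\right)^{2} + 2 \left(\left(-7\right) 1\right)\right) + 35454 = \left(-14160 + \left(-7\right)^{2} + 2 \left(-7\right)\right) + 35454 = \left(-14160 + 49 - 14\right) + 35454 = -14125 + 35454 = 21329$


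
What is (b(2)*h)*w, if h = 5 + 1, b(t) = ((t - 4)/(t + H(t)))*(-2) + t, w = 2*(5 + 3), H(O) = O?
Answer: 288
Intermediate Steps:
w = 16 (w = 2*8 = 16)
b(t) = t - (-4 + t)/t (b(t) = ((t - 4)/(t + t))*(-2) + t = ((-4 + t)/((2*t)))*(-2) + t = ((-4 + t)*(1/(2*t)))*(-2) + t = ((-4 + t)/(2*t))*(-2) + t = -(-4 + t)/t + t = t - (-4 + t)/t)
h = 6
(b(2)*h)*w = ((-1 + 2 + 4/2)*6)*16 = ((-1 + 2 + 4*(½))*6)*16 = ((-1 + 2 + 2)*6)*16 = (3*6)*16 = 18*16 = 288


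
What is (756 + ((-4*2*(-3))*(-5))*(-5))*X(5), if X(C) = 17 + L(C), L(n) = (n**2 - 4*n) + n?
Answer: 36612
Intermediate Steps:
L(n) = n**2 - 3*n
X(C) = 17 + C*(-3 + C)
(756 + ((-4*2*(-3))*(-5))*(-5))*X(5) = (756 + ((-4*2*(-3))*(-5))*(-5))*(17 + 5*(-3 + 5)) = (756 + (-8*(-3)*(-5))*(-5))*(17 + 5*2) = (756 + (24*(-5))*(-5))*(17 + 10) = (756 - 120*(-5))*27 = (756 + 600)*27 = 1356*27 = 36612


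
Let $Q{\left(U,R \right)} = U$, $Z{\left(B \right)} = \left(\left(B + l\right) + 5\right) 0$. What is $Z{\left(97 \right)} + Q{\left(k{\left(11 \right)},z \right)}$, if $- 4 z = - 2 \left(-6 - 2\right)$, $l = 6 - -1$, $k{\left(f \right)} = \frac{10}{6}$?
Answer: $\frac{5}{3} \approx 1.6667$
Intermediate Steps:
$k{\left(f \right)} = \frac{5}{3}$ ($k{\left(f \right)} = 10 \cdot \frac{1}{6} = \frac{5}{3}$)
$l = 7$ ($l = 6 + 1 = 7$)
$z = -4$ ($z = - \frac{\left(-2\right) \left(-6 - 2\right)}{4} = - \frac{\left(-2\right) \left(-8\right)}{4} = \left(- \frac{1}{4}\right) 16 = -4$)
$Z{\left(B \right)} = 0$ ($Z{\left(B \right)} = \left(\left(B + 7\right) + 5\right) 0 = \left(\left(7 + B\right) + 5\right) 0 = \left(12 + B\right) 0 = 0$)
$Z{\left(97 \right)} + Q{\left(k{\left(11 \right)},z \right)} = 0 + \frac{5}{3} = \frac{5}{3}$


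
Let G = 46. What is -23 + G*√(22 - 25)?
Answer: -23 + 46*I*√3 ≈ -23.0 + 79.674*I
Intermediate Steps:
-23 + G*√(22 - 25) = -23 + 46*√(22 - 25) = -23 + 46*√(-3) = -23 + 46*(I*√3) = -23 + 46*I*√3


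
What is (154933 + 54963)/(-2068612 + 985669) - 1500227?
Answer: -1624660537957/1082943 ≈ -1.5002e+6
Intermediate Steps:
(154933 + 54963)/(-2068612 + 985669) - 1500227 = 209896/(-1082943) - 1500227 = 209896*(-1/1082943) - 1500227 = -209896/1082943 - 1500227 = -1624660537957/1082943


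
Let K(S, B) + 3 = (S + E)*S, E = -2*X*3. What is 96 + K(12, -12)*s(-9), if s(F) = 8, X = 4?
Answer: -1080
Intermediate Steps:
E = -24 (E = -2*4*3 = -8*3 = -24)
K(S, B) = -3 + S*(-24 + S) (K(S, B) = -3 + (S - 24)*S = -3 + (-24 + S)*S = -3 + S*(-24 + S))
96 + K(12, -12)*s(-9) = 96 + (-3 + 12² - 24*12)*8 = 96 + (-3 + 144 - 288)*8 = 96 - 147*8 = 96 - 1176 = -1080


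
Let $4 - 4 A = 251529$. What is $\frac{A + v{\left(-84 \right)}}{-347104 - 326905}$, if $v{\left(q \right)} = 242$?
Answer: $\frac{250557}{2696036} \approx 0.092935$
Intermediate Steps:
$A = - \frac{251525}{4}$ ($A = 1 - \frac{251529}{4} = - \frac{251525}{4} \approx -62881.0$)
$\frac{A + v{\left(-84 \right)}}{-347104 - 326905} = \frac{- \frac{251525}{4} + 242}{-347104 - 326905} = - \frac{250557}{4 \left(-674009\right)} = \left(- \frac{250557}{4}\right) \left(- \frac{1}{674009}\right) = \frac{250557}{2696036}$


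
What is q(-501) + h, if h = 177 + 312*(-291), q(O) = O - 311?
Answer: -91427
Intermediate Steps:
q(O) = -311 + O
h = -90615 (h = 177 - 90792 = -90615)
q(-501) + h = (-311 - 501) - 90615 = -812 - 90615 = -91427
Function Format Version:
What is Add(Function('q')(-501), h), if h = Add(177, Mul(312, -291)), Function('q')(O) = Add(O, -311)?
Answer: -91427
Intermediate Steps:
Function('q')(O) = Add(-311, O)
h = -90615 (h = Add(177, -90792) = -90615)
Add(Function('q')(-501), h) = Add(Add(-311, -501), -90615) = Add(-812, -90615) = -91427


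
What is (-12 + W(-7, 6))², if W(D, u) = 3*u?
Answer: 36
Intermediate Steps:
(-12 + W(-7, 6))² = (-12 + 3*6)² = (-12 + 18)² = 6² = 36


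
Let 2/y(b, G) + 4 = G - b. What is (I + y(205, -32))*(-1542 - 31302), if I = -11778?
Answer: 93227694000/241 ≈ 3.8684e+8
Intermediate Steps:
y(b, G) = 2/(-4 + G - b) (y(b, G) = 2/(-4 + (G - b)) = 2/(-4 + G - b))
(I + y(205, -32))*(-1542 - 31302) = (-11778 - 2/(4 + 205 - 1*(-32)))*(-1542 - 31302) = (-11778 - 2/(4 + 205 + 32))*(-32844) = (-11778 - 2/241)*(-32844) = -2838500/241*(-32844) = 93227694000/241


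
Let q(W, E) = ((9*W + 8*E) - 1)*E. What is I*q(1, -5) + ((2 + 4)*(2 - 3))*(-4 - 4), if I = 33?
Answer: 5328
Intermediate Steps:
q(W, E) = E*(-1 + 8*E + 9*W) (q(W, E) = ((8*E + 9*W) - 1)*E = (-1 + 8*E + 9*W)*E = E*(-1 + 8*E + 9*W))
I*q(1, -5) + ((2 + 4)*(2 - 3))*(-4 - 4) = 33*(-5*(-1 + 8*(-5) + 9*1)) + ((2 + 4)*(2 - 3))*(-4 - 4) = 33*(-5*(-1 - 40 + 9)) + (6*(-1))*(-8) = 33*(-5*(-32)) - 6*(-8) = 33*160 + 48 = 5280 + 48 = 5328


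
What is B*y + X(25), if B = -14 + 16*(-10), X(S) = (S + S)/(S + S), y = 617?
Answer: -107357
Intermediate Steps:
X(S) = 1 (X(S) = (2*S)/((2*S)) = (2*S)*(1/(2*S)) = 1)
B = -174 (B = -14 - 160 = -174)
B*y + X(25) = -174*617 + 1 = -107358 + 1 = -107357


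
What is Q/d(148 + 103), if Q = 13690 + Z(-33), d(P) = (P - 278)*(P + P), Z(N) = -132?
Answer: -6779/6777 ≈ -1.0003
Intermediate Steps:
d(P) = 2*P*(-278 + P) (d(P) = (-278 + P)*(2*P) = 2*P*(-278 + P))
Q = 13558 (Q = 13690 - 132 = 13558)
Q/d(148 + 103) = 13558/((2*(148 + 103)*(-278 + (148 + 103)))) = 13558/((2*251*(-278 + 251))) = 13558/((2*251*(-27))) = 13558/(-13554) = 13558*(-1/13554) = -6779/6777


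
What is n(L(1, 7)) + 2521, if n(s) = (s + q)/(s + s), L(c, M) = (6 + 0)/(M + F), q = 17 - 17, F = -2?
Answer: 5043/2 ≈ 2521.5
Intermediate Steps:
q = 0
L(c, M) = 6/(-2 + M) (L(c, M) = (6 + 0)/(M - 2) = 6/(-2 + M))
n(s) = ½ (n(s) = (s + 0)/(s + s) = s/((2*s)) = s*(1/(2*s)) = ½)
n(L(1, 7)) + 2521 = ½ + 2521 = 5043/2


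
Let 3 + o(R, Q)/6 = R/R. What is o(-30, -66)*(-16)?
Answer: 192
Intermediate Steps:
o(R, Q) = -12 (o(R, Q) = -18 + 6*(R/R) = -18 + 6*1 = -18 + 6 = -12)
o(-30, -66)*(-16) = -12*(-16) = 192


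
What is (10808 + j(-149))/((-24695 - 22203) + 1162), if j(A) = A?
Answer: -10659/45736 ≈ -0.23305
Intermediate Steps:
(10808 + j(-149))/((-24695 - 22203) + 1162) = (10808 - 149)/((-24695 - 22203) + 1162) = 10659/(-46898 + 1162) = 10659/(-45736) = 10659*(-1/45736) = -10659/45736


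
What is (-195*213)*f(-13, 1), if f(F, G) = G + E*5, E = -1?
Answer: 166140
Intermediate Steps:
f(F, G) = -5 + G (f(F, G) = G - 1*5 = G - 5 = -5 + G)
(-195*213)*f(-13, 1) = (-195*213)*(-5 + 1) = -41535*(-4) = 166140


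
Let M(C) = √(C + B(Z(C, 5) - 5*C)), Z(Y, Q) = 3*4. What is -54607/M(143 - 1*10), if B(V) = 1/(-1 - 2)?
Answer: -54607*√1194/398 ≈ -4741.0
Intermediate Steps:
Z(Y, Q) = 12
B(V) = -⅓ (B(V) = 1/(-3) = -⅓)
M(C) = √(-⅓ + C) (M(C) = √(C - ⅓) = √(-⅓ + C))
-54607/M(143 - 1*10) = -54607*3/√(-3 + 9*(143 - 1*10)) = -54607*3/√(-3 + 9*(143 - 10)) = -54607*3/√(-3 + 9*133) = -54607*3/√(-3 + 1197) = -54607*√1194/398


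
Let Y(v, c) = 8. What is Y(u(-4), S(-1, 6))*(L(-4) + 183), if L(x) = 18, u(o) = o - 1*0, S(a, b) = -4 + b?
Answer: 1608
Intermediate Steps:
u(o) = o (u(o) = o + 0 = o)
Y(u(-4), S(-1, 6))*(L(-4) + 183) = 8*(18 + 183) = 8*201 = 1608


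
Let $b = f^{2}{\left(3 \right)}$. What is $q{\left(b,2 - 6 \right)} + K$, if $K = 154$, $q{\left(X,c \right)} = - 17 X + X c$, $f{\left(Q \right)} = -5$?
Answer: $-371$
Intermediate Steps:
$b = 25$ ($b = \left(-5\right)^{2} = 25$)
$q{\left(b,2 - 6 \right)} + K = 25 \left(-17 + \left(2 - 6\right)\right) + 154 = 25 \left(-17 - 4\right) + 154 = 25 \left(-21\right) + 154 = -525 + 154 = -371$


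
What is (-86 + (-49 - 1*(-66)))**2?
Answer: 4761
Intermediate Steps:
(-86 + (-49 - 1*(-66)))**2 = (-86 + (-49 + 66))**2 = (-86 + 17)**2 = (-69)**2 = 4761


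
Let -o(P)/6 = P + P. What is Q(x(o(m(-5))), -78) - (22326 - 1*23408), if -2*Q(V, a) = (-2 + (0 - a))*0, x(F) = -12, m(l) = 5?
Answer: 1082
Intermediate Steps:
o(P) = -12*P (o(P) = -6*(P + P) = -12*P)
Q(V, a) = 0 (Q(V, a) = -(-2 + (0 - a))*0/2 = -(-2 - a)*0/2 = -½*0 = 0)
Q(x(o(m(-5))), -78) - (22326 - 1*23408) = 0 - (22326 - 1*23408) = 0 - (22326 - 23408) = 0 - 1*(-1082) = 0 + 1082 = 1082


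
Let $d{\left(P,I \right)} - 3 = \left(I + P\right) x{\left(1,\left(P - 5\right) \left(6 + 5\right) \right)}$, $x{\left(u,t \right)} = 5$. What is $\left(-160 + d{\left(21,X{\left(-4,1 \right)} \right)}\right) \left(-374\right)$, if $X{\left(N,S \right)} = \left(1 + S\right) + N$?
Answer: $23188$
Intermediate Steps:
$X{\left(N,S \right)} = 1 + N + S$
$d{\left(P,I \right)} = 3 + 5 I + 5 P$ ($d{\left(P,I \right)} = 3 + \left(I + P\right) 5 = 3 + \left(5 I + 5 P\right) = 3 + 5 I + 5 P$)
$\left(-160 + d{\left(21,X{\left(-4,1 \right)} \right)}\right) \left(-374\right) = \left(-160 + \left(3 + 5 \left(1 - 4 + 1\right) + 5 \cdot 21\right)\right) \left(-374\right) = \left(-160 + \left(3 + 5 \left(-2\right) + 105\right)\right) \left(-374\right) = \left(-160 + \left(3 - 10 + 105\right)\right) \left(-374\right) = \left(-160 + 98\right) \left(-374\right) = \left(-62\right) \left(-374\right) = 23188$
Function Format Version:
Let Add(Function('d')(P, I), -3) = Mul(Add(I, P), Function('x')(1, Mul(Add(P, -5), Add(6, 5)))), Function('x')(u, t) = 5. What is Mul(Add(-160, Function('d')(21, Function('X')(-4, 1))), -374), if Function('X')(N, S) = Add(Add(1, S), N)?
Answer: 23188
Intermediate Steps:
Function('X')(N, S) = Add(1, N, S)
Function('d')(P, I) = Add(3, Mul(5, I), Mul(5, P)) (Function('d')(P, I) = Add(3, Mul(Add(I, P), 5)) = Add(3, Add(Mul(5, I), Mul(5, P))) = Add(3, Mul(5, I), Mul(5, P)))
Mul(Add(-160, Function('d')(21, Function('X')(-4, 1))), -374) = Mul(Add(-160, Add(3, Mul(5, Add(1, -4, 1)), Mul(5, 21))), -374) = Mul(Add(-160, Add(3, Mul(5, -2), 105)), -374) = Mul(Add(-160, Add(3, -10, 105)), -374) = Mul(Add(-160, 98), -374) = Mul(-62, -374) = 23188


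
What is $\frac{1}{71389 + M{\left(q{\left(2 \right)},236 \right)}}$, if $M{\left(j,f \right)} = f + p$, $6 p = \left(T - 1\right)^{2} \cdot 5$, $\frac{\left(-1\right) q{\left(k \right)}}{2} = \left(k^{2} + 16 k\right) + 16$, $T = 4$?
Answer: $\frac{2}{143265} \approx 1.396 \cdot 10^{-5}$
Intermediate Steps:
$q{\left(k \right)} = -32 - 32 k - 2 k^{2}$ ($q{\left(k \right)} = - 2 \left(\left(k^{2} + 16 k\right) + 16\right) = - 2 \left(16 + k^{2} + 16 k\right) = -32 - 32 k - 2 k^{2}$)
$p = \frac{15}{2}$ ($p = \frac{\left(4 - 1\right)^{2} \cdot 5}{6} = \frac{3^{2} \cdot 5}{6} = \frac{9 \cdot 5}{6} = \frac{1}{6} \cdot 45 = \frac{15}{2} \approx 7.5$)
$M{\left(j,f \right)} = \frac{15}{2} + f$ ($M{\left(j,f \right)} = f + \frac{15}{2} = \frac{15}{2} + f$)
$\frac{1}{71389 + M{\left(q{\left(2 \right)},236 \right)}} = \frac{1}{71389 + \left(\frac{15}{2} + 236\right)} = \frac{1}{71389 + \frac{487}{2}} = \frac{1}{\frac{143265}{2}} = \frac{2}{143265}$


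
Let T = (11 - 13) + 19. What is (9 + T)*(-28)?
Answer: -728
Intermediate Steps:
T = 17 (T = -2 + 19 = 17)
(9 + T)*(-28) = (9 + 17)*(-28) = 26*(-28) = -728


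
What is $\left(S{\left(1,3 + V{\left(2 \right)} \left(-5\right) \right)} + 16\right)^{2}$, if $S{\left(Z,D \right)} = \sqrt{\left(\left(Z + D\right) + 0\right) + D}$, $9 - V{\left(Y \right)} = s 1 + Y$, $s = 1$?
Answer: $\left(16 + i \sqrt{53}\right)^{2} \approx 203.0 + 232.96 i$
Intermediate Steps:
$V{\left(Y \right)} = 8 - Y$ ($V{\left(Y \right)} = 9 - \left(1 \cdot 1 + Y\right) = 9 - \left(1 + Y\right) = 8 - Y$)
$S{\left(Z,D \right)} = \sqrt{Z + 2 D}$ ($S{\left(Z,D \right)} = \sqrt{\left(\left(D + Z\right) + 0\right) + D} = \sqrt{\left(D + Z\right) + D} = \sqrt{Z + 2 D}$)
$\left(S{\left(1,3 + V{\left(2 \right)} \left(-5\right) \right)} + 16\right)^{2} = \left(\sqrt{1 + 2 \left(3 + \left(8 - 2\right) \left(-5\right)\right)} + 16\right)^{2} = \left(\sqrt{1 + 2 \left(3 + 6 \left(-5\right)\right)} + 16\right)^{2} = \left(\sqrt{1 + 2 \left(3 - 30\right)} + 16\right)^{2} = \left(\sqrt{1 + 2 \left(-27\right)} + 16\right)^{2} = \left(\sqrt{1 - 54} + 16\right)^{2} = \left(\sqrt{-53} + 16\right)^{2} = \left(i \sqrt{53} + 16\right)^{2} = \left(16 + i \sqrt{53}\right)^{2}$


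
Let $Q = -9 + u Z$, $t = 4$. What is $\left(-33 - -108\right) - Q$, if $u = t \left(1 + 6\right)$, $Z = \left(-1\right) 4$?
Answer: $196$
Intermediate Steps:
$Z = -4$
$u = 28$ ($u = 4 \left(1 + 6\right) = 4 \cdot 7 = 28$)
$Q = -121$ ($Q = -9 + 28 \left(-4\right) = -9 - 112 = -121$)
$\left(-33 - -108\right) - Q = \left(-33 - -108\right) - -121 = \left(-33 + 108\right) + 121 = 75 + 121 = 196$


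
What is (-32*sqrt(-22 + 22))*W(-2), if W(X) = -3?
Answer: 0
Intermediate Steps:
(-32*sqrt(-22 + 22))*W(-2) = -32*sqrt(-22 + 22)*(-3) = -32*sqrt(0)*(-3) = -32*0*(-3) = 0*(-3) = 0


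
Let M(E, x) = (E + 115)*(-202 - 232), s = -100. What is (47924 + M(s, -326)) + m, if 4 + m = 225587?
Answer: 266997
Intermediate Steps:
M(E, x) = -49910 - 434*E (M(E, x) = (115 + E)*(-434) = -49910 - 434*E)
m = 225583 (m = -4 + 225587 = 225583)
(47924 + M(s, -326)) + m = (47924 + (-49910 - 434*(-100))) + 225583 = (47924 + (-49910 + 43400)) + 225583 = (47924 - 6510) + 225583 = 41414 + 225583 = 266997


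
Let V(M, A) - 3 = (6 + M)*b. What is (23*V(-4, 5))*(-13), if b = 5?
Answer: -3887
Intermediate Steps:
V(M, A) = 33 + 5*M (V(M, A) = 3 + (6 + M)*5 = 3 + (30 + 5*M) = 33 + 5*M)
(23*V(-4, 5))*(-13) = (23*(33 + 5*(-4)))*(-13) = (23*(33 - 20))*(-13) = (23*13)*(-13) = 299*(-13) = -3887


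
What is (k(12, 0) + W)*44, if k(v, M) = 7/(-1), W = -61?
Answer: -2992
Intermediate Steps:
k(v, M) = -7 (k(v, M) = 7*(-1) = -7)
(k(12, 0) + W)*44 = (-7 - 61)*44 = -68*44 = -2992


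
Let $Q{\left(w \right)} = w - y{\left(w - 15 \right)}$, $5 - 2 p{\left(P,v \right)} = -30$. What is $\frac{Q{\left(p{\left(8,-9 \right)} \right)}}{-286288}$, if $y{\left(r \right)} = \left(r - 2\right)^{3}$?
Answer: $- \frac{139}{2290304} \approx -6.0691 \cdot 10^{-5}$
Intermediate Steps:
$y{\left(r \right)} = \left(-2 + r\right)^{3}$
$p{\left(P,v \right)} = \frac{35}{2}$ ($p{\left(P,v \right)} = \frac{5}{2} - -15 = \frac{5}{2} + 15 = \frac{35}{2}$)
$Q{\left(w \right)} = w - \left(-17 + w\right)^{3}$ ($Q{\left(w \right)} = w - \left(-2 + \left(w - 15\right)\right)^{3} = w - \left(-2 + \left(-15 + w\right)\right)^{3} = w - \left(-17 + w\right)^{3}$)
$\frac{Q{\left(p{\left(8,-9 \right)} \right)}}{-286288} = \frac{\frac{35}{2} - \left(-17 + \frac{35}{2}\right)^{3}}{-286288} = \left(\frac{35}{2} - \left(\frac{1}{2}\right)^{3}\right) \left(- \frac{1}{286288}\right) = \left(\frac{35}{2} - \frac{1}{8}\right) \left(- \frac{1}{286288}\right) = \frac{139}{8} \left(- \frac{1}{286288}\right) = - \frac{139}{2290304}$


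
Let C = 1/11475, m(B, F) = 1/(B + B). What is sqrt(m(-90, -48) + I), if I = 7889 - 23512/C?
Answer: I*sqrt(242813079905)/30 ≈ 16425.0*I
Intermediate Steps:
m(B, F) = 1/(2*B)
C = 1/11475 ≈ 8.7146e-5
I = -269792311 (I = 7889 - 23512/1/11475 = 7889 - 23512*11475 = 7889 - 269800200 = -269792311)
sqrt(m(-90, -48) + I) = sqrt((1/2)/(-90) - 269792311) = sqrt((1/2)*(-1/90) - 269792311) = sqrt(-1/180 - 269792311) = sqrt(-48562615981/180) = I*sqrt(242813079905)/30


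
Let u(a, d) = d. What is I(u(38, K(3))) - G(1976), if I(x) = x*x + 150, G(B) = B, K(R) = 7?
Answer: -1777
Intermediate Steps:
I(x) = 150 + x² (I(x) = x² + 150 = 150 + x²)
I(u(38, K(3))) - G(1976) = (150 + 7²) - 1*1976 = (150 + 49) - 1976 = 199 - 1976 = -1777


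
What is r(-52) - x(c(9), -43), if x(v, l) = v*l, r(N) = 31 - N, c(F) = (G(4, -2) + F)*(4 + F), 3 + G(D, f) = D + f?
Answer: 4555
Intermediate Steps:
G(D, f) = -3 + D + f (G(D, f) = -3 + (D + f) = -3 + D + f)
c(F) = (-1 + F)*(4 + F) (c(F) = ((-3 + 4 - 2) + F)*(4 + F) = (-1 + F)*(4 + F))
x(v, l) = l*v
r(-52) - x(c(9), -43) = (31 - 1*(-52)) - (-43)*(-4 + 9² + 3*9) = (31 + 52) - (-43)*(-4 + 81 + 27) = 83 - (-43)*104 = 83 - 1*(-4472) = 83 + 4472 = 4555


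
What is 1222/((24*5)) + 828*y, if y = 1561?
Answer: 77551091/60 ≈ 1.2925e+6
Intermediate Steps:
1222/((24*5)) + 828*y = 1222/((24*5)) + 828*1561 = 1222/120 + 1292508 = 1222*(1/120) + 1292508 = 611/60 + 1292508 = 77551091/60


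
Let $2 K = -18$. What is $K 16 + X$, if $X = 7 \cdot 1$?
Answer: $-137$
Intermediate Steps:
$K = -9$ ($K = \frac{1}{2} \left(-18\right) = -9$)
$X = 7$
$K 16 + X = \left(-9\right) 16 + 7 = -144 + 7 = -137$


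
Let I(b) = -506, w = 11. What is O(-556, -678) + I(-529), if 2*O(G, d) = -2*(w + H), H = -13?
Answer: -504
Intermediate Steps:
O(G, d) = 2 (O(G, d) = (-2*(11 - 13))/2 = (-2*(-2))/2 = (½)*4 = 2)
O(-556, -678) + I(-529) = 2 - 506 = -504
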